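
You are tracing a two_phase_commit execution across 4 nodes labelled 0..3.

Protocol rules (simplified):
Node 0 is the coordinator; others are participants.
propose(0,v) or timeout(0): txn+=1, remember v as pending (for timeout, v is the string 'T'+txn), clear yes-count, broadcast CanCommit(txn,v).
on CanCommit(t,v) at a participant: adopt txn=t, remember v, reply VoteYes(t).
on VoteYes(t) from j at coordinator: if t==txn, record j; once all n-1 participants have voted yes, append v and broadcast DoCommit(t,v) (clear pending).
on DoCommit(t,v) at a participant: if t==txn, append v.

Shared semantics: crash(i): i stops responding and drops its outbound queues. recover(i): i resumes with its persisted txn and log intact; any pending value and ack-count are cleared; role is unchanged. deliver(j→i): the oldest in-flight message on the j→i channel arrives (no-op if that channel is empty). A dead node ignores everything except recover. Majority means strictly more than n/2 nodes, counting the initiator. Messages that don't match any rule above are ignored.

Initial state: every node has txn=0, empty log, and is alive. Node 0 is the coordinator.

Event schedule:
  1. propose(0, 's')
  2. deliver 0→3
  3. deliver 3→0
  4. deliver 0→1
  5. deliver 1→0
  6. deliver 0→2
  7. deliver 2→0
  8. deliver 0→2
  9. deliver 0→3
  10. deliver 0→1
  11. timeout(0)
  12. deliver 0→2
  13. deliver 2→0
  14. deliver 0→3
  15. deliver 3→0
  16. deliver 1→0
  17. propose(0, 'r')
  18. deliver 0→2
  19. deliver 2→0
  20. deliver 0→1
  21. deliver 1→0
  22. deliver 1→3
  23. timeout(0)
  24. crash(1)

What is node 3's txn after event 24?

2

e1 propose(0,'s'): 0[coor,t=1,-]
e2 deliver 0→3: 3[part,t=1,-]
e3 deliver 3→0: ·
e4 deliver 0→1: 1[part,t=1,-]
e5 deliver 1→0: ·
e6 deliver 0→2: 2[part,t=1,-]
e7 deliver 2→0: 0[coor,t=1,s]
e8 deliver 0→2: 2[part,t=1,s]
e9 deliver 0→3: 3[part,t=1,s]
e10 deliver 0→1: 1[part,t=1,s]
e11 timeout(0): 0[coor,t=2,s]
e12 deliver 0→2: 2[part,t=2,s]
e13 deliver 2→0: ·
e14 deliver 0→3: 3[part,t=2,s]
e15 deliver 3→0: ·
e16 deliver 1→0: ·
e17 propose(0,'r'): 0[coor,t=3,s]
e18 deliver 0→2: 2[part,t=3,s]
e19 deliver 2→0: ·
e20 deliver 0→1: 1[part,t=2,s]
e21 deliver 1→0: ·
e22 deliver 1→3: ·
e23 timeout(0): 0[coor,t=4,s]
e24 crash(1): 1[✗part,t=2,s]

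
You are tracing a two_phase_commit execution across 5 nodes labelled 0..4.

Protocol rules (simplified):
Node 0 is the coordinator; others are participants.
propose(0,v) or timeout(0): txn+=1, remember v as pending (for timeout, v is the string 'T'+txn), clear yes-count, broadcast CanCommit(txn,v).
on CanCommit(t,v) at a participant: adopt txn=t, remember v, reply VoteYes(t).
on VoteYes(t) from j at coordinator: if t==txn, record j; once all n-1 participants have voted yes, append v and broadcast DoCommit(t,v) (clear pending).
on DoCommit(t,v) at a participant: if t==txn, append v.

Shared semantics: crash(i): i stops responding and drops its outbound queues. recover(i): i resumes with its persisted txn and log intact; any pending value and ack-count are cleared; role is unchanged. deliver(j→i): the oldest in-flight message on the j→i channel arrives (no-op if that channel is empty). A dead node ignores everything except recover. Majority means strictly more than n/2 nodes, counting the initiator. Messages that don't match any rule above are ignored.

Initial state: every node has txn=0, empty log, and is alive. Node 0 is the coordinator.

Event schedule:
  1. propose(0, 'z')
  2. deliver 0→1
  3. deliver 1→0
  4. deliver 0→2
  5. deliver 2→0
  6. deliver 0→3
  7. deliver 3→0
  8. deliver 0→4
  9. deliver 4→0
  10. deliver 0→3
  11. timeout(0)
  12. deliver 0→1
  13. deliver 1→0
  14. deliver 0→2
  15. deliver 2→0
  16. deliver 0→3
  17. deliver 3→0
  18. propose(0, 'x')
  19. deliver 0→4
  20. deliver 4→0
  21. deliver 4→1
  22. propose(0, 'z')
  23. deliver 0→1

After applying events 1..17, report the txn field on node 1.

1

1. propose(0,'z'):  <0:coor t1 ->
2. deliver 0→1:  <1:part t1 ->
3. deliver 1→0:  nop
4. deliver 0→2:  <2:part t1 ->
5. deliver 2→0:  nop
6. deliver 0→3:  <3:part t1 ->
7. deliver 3→0:  nop
8. deliver 0→4:  <4:part t1 ->
9. deliver 4→0:  <0:coor t1 z>
10. deliver 0→3:  <3:part t1 z>
11. timeout(0):  <0:coor t2 z>
12. deliver 0→1:  <1:part t1 z>
13. deliver 1→0:  nop
14. deliver 0→2:  <2:part t1 z>
15. deliver 2→0:  nop
16. deliver 0→3:  <3:part t2 z>
17. deliver 3→0:  nop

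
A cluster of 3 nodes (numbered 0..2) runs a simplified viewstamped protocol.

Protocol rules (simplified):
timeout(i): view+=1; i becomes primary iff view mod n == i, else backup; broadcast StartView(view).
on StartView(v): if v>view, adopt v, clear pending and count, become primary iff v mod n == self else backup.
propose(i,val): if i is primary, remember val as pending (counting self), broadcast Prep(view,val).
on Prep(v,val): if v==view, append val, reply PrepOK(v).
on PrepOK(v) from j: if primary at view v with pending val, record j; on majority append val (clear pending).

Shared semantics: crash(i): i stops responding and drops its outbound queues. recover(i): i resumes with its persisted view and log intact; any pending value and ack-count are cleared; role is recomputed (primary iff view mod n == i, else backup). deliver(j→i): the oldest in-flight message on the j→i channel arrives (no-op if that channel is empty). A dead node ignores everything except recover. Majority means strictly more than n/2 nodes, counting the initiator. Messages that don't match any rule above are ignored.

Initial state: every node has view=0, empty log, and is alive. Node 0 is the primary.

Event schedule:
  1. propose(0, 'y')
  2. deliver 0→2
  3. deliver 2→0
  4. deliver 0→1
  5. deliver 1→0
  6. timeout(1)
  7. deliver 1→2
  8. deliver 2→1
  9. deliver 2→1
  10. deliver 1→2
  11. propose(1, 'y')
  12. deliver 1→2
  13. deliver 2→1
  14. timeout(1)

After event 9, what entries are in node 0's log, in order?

y

after 1 — propose(0,'y'): ·
after 2 — deliver 0→2: n2:back/v0/[y]
after 3 — deliver 2→0: n0:prim/v0/[y]
after 4 — deliver 0→1: n1:back/v0/[y]
after 5 — deliver 1→0: ·
after 6 — timeout(1): n1:prim/v1/[y]
after 7 — deliver 1→2: n2:back/v1/[y]
after 8 — deliver 2→1: ·
after 9 — deliver 2→1: ·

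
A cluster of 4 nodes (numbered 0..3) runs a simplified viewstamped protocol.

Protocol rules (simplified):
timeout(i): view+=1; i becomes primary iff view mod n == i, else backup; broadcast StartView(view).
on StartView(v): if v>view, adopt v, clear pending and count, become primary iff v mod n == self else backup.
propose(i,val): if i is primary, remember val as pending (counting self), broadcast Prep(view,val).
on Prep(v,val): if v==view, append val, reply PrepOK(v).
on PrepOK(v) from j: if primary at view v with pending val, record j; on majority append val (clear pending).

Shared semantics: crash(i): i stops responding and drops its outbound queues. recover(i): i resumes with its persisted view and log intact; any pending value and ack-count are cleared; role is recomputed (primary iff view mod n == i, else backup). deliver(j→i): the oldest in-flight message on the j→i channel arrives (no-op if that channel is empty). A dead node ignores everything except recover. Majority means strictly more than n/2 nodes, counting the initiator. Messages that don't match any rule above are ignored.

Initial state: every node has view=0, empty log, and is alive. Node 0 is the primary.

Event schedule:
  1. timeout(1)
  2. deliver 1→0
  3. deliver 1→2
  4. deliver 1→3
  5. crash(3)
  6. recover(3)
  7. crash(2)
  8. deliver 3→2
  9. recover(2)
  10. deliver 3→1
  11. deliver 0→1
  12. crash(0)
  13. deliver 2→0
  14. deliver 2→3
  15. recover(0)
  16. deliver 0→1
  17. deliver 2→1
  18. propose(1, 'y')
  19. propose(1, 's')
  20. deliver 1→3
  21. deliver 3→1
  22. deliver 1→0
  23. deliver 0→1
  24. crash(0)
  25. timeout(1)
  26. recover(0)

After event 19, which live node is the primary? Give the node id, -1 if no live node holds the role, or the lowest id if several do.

1

step 1 timeout(1): 1={prim,v=1,log=-}
step 2 deliver 1→0: 0={back,v=1,log=-}
step 3 deliver 1→2: 2={back,v=1,log=-}
step 4 deliver 1→3: 3={back,v=1,log=-}
step 5 crash(3): 3={✗back,v=1,log=-}
step 6 recover(3): 3={back,v=1,log=-}
step 7 crash(2): 2={✗back,v=1,log=-}
step 8 deliver 3→2: —
step 9 recover(2): 2={back,v=1,log=-}
step 10 deliver 3→1: —
step 11 deliver 0→1: —
step 12 crash(0): 0={✗back,v=1,log=-}
step 13 deliver 2→0: —
step 14 deliver 2→3: —
step 15 recover(0): 0={back,v=1,log=-}
step 16 deliver 0→1: —
step 17 deliver 2→1: —
step 18 propose(1,'y'): —
step 19 propose(1,'s'): —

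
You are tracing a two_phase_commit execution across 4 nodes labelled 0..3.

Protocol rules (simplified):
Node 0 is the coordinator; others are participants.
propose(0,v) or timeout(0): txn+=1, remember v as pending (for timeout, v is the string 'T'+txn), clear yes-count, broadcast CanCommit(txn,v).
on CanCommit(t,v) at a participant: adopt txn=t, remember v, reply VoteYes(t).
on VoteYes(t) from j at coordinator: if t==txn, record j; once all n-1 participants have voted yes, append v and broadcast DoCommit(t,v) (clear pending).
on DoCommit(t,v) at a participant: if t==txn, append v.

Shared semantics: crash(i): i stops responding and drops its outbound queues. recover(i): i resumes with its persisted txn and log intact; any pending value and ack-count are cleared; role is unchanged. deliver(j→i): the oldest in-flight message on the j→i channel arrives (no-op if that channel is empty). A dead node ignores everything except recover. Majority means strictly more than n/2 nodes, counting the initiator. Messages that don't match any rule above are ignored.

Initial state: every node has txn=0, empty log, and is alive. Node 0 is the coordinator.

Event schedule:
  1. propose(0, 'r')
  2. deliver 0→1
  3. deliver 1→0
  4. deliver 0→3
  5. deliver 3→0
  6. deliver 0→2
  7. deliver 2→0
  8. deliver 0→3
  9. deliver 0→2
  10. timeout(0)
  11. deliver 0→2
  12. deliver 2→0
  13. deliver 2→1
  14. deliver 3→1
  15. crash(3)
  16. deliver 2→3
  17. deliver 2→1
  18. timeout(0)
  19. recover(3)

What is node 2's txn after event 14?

1. propose(0,'r'):  <0:coor t1 ->
2. deliver 0→1:  <1:part t1 ->
3. deliver 1→0:  nop
4. deliver 0→3:  <3:part t1 ->
5. deliver 3→0:  nop
6. deliver 0→2:  <2:part t1 ->
7. deliver 2→0:  <0:coor t1 r>
8. deliver 0→3:  <3:part t1 r>
9. deliver 0→2:  <2:part t1 r>
10. timeout(0):  <0:coor t2 r>
11. deliver 0→2:  <2:part t2 r>
12. deliver 2→0:  nop
13. deliver 2→1:  nop
14. deliver 3→1:  nop

2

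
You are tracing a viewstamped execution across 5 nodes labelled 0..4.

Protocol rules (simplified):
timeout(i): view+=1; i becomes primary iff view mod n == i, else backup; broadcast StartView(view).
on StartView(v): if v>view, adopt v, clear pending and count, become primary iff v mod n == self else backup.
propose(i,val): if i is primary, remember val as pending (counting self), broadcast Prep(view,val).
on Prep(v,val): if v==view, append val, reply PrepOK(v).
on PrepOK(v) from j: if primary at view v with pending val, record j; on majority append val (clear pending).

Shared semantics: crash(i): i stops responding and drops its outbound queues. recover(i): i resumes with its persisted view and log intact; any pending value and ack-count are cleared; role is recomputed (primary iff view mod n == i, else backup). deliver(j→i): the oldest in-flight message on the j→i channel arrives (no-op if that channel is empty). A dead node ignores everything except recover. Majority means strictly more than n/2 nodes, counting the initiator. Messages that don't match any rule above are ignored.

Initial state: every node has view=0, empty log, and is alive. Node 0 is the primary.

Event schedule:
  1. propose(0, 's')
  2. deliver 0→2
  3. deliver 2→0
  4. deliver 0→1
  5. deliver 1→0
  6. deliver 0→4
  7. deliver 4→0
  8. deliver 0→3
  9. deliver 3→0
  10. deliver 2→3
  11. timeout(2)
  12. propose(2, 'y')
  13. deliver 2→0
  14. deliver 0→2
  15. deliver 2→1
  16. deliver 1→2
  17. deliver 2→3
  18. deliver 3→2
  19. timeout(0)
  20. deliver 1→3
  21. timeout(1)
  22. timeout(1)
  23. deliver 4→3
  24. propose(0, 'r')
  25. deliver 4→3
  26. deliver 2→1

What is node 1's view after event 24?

3

[1] propose(0,'s') → ∅
[2] deliver 0→2 → N2(back v0 [s])
[3] deliver 2→0 → ∅
[4] deliver 0→1 → N1(back v0 [s])
[5] deliver 1→0 → N0(prim v0 [s])
[6] deliver 0→4 → N4(back v0 [s])
[7] deliver 4→0 → ∅
[8] deliver 0→3 → N3(back v0 [s])
[9] deliver 3→0 → ∅
[10] deliver 2→3 → ∅
[11] timeout(2) → N2(back v1 [s])
[12] propose(2,'y') → ∅
[13] deliver 2→0 → N0(back v1 [s])
[14] deliver 0→2 → ∅
[15] deliver 2→1 → N1(prim v1 [s])
[16] deliver 1→2 → ∅
[17] deliver 2→3 → N3(back v1 [s])
[18] deliver 3→2 → ∅
[19] timeout(0) → N0(back v2 [s])
[20] deliver 1→3 → ∅
[21] timeout(1) → N1(back v2 [s])
[22] timeout(1) → N1(back v3 [s])
[23] deliver 4→3 → ∅
[24] propose(0,'r') → ∅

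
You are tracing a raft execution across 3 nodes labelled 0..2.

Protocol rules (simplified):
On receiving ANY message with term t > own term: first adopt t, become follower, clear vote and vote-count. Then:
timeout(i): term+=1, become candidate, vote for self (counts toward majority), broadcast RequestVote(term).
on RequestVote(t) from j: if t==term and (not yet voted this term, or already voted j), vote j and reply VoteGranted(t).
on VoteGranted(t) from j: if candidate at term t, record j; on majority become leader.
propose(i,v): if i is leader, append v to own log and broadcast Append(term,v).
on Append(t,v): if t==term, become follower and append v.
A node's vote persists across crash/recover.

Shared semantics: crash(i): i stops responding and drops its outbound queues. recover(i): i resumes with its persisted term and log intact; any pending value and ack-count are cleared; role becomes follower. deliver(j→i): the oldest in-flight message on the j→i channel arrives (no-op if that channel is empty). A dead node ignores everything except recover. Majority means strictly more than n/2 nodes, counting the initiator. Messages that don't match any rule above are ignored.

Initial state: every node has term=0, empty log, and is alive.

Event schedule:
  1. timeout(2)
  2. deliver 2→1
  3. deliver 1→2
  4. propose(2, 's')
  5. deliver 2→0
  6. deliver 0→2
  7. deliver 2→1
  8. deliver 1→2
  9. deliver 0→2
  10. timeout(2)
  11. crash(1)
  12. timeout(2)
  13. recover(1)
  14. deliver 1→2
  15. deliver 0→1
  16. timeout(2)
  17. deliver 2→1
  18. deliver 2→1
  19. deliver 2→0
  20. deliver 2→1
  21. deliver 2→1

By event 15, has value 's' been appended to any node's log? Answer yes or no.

step 1 timeout(2): 2={cand,t=1,log=-}
step 2 deliver 2→1: 1={foll,t=1,log=-}
step 3 deliver 1→2: 2={lead,t=1,log=-}
step 4 propose(2,'s'): 2={lead,t=1,log=s}
step 5 deliver 2→0: 0={foll,t=1,log=-}
step 6 deliver 0→2: —
step 7 deliver 2→1: 1={foll,t=1,log=s}
step 8 deliver 1→2: —
step 9 deliver 0→2: —
step 10 timeout(2): 2={cand,t=2,log=s}
step 11 crash(1): 1={✗foll,t=1,log=s}
step 12 timeout(2): 2={cand,t=3,log=s}
step 13 recover(1): 1={foll,t=1,log=s}
step 14 deliver 1→2: —
step 15 deliver 0→1: —

yes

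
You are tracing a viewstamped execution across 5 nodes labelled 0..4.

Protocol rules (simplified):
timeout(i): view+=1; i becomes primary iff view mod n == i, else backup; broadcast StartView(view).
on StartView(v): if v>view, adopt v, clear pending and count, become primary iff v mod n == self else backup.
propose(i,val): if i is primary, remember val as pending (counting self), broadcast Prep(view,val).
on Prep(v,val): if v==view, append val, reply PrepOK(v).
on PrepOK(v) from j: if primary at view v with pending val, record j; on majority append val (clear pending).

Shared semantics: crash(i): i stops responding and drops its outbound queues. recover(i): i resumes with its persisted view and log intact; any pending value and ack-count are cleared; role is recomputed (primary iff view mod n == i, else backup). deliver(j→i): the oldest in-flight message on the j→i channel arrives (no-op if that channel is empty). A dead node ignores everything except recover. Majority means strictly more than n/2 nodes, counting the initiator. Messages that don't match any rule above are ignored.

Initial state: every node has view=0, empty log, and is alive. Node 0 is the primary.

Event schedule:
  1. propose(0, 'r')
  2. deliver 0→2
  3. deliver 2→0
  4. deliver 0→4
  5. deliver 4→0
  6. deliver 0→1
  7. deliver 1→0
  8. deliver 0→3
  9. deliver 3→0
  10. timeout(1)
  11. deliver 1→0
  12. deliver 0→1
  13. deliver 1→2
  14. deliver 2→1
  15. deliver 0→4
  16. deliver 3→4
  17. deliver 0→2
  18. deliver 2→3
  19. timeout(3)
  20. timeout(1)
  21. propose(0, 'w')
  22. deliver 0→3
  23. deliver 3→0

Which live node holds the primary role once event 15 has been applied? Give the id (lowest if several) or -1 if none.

1

e1 propose(0,'r'): ·
e2 deliver 0→2: 2[back,v=0,r]
e3 deliver 2→0: ·
e4 deliver 0→4: 4[back,v=0,r]
e5 deliver 4→0: 0[prim,v=0,r]
e6 deliver 0→1: 1[back,v=0,r]
e7 deliver 1→0: ·
e8 deliver 0→3: 3[back,v=0,r]
e9 deliver 3→0: ·
e10 timeout(1): 1[prim,v=1,r]
e11 deliver 1→0: 0[back,v=1,r]
e12 deliver 0→1: ·
e13 deliver 1→2: 2[back,v=1,r]
e14 deliver 2→1: ·
e15 deliver 0→4: ·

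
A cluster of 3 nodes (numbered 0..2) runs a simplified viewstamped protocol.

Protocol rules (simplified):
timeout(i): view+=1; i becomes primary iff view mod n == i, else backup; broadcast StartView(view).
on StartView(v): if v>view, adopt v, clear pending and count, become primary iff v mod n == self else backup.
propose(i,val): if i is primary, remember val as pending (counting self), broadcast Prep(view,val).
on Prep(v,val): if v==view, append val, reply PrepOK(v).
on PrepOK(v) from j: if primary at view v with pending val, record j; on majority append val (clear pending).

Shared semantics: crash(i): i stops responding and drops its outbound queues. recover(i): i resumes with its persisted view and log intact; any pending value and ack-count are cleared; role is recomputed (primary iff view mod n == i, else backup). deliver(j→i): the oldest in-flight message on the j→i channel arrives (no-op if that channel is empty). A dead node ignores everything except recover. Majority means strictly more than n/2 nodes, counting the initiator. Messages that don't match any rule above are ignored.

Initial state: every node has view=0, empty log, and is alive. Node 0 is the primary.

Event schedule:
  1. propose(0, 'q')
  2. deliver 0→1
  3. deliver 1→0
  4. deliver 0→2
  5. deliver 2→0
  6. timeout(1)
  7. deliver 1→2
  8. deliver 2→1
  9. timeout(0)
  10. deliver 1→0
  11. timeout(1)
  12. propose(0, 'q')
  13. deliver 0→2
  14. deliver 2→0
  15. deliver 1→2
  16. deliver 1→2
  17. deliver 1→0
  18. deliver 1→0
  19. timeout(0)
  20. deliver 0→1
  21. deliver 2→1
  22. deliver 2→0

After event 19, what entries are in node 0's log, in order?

step 1 propose(0,'q'): —
step 2 deliver 0→1: 1={back,v=0,log=q}
step 3 deliver 1→0: 0={prim,v=0,log=q}
step 4 deliver 0→2: 2={back,v=0,log=q}
step 5 deliver 2→0: —
step 6 timeout(1): 1={prim,v=1,log=q}
step 7 deliver 1→2: 2={back,v=1,log=q}
step 8 deliver 2→1: —
step 9 timeout(0): 0={back,v=1,log=q}
step 10 deliver 1→0: —
step 11 timeout(1): 1={back,v=2,log=q}
step 12 propose(0,'q'): —
step 13 deliver 0→2: —
step 14 deliver 2→0: —
step 15 deliver 1→2: 2={prim,v=2,log=q}
step 16 deliver 1→2: —
step 17 deliver 1→0: 0={back,v=2,log=q}
step 18 deliver 1→0: —
step 19 timeout(0): 0={prim,v=3,log=q}

q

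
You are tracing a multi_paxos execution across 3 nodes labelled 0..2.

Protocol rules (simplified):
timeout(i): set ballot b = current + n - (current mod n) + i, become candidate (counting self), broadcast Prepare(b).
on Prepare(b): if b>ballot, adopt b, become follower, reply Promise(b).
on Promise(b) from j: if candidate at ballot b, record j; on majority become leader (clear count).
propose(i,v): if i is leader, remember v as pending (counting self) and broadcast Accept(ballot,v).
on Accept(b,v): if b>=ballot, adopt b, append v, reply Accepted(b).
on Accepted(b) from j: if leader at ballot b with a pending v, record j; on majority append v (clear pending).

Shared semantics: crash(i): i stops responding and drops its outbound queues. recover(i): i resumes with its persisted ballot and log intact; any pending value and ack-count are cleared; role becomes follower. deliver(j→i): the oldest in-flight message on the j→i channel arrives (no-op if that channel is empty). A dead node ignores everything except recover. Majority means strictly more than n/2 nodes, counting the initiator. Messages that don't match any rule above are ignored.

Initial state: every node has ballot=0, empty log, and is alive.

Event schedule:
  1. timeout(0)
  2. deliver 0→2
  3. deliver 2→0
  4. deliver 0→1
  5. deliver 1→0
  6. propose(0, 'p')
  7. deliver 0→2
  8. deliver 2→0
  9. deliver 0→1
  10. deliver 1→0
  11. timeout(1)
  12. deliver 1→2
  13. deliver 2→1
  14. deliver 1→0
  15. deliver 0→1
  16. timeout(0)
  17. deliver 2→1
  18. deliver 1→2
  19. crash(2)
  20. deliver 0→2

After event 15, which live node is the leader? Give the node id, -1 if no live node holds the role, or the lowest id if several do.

1

[1] timeout(0) → N0(cand b3 [-])
[2] deliver 0→2 → N2(foll b3 [-])
[3] deliver 2→0 → N0(lead b3 [-])
[4] deliver 0→1 → N1(foll b3 [-])
[5] deliver 1→0 → ∅
[6] propose(0,'p') → ∅
[7] deliver 0→2 → N2(foll b3 [p])
[8] deliver 2→0 → N0(lead b3 [p])
[9] deliver 0→1 → N1(foll b3 [p])
[10] deliver 1→0 → ∅
[11] timeout(1) → N1(cand b7 [p])
[12] deliver 1→2 → N2(foll b7 [p])
[13] deliver 2→1 → N1(lead b7 [p])
[14] deliver 1→0 → N0(foll b7 [p])
[15] deliver 0→1 → ∅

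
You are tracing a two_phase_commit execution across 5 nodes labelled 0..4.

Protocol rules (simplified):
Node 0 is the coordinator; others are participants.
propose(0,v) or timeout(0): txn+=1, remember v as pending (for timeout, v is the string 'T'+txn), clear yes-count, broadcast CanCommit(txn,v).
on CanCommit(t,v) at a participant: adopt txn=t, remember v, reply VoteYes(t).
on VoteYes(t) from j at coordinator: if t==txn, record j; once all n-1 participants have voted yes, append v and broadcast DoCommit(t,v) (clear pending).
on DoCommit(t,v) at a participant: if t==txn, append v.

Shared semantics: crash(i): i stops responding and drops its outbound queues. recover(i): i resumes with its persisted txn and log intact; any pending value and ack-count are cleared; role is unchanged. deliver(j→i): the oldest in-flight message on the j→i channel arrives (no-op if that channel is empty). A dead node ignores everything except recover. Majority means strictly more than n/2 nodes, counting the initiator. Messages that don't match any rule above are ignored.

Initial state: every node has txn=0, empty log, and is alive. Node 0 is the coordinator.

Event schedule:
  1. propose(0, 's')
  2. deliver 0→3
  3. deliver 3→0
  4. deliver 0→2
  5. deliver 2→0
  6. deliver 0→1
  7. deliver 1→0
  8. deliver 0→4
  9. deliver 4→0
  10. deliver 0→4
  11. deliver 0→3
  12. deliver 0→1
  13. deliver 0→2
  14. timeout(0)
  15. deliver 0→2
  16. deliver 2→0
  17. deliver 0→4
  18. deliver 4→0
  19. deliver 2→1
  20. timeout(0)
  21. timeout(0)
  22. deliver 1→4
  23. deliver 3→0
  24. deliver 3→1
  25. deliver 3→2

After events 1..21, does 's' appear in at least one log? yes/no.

[1] propose(0,'s') → N0(coor t1 [-])
[2] deliver 0→3 → N3(part t1 [-])
[3] deliver 3→0 → ∅
[4] deliver 0→2 → N2(part t1 [-])
[5] deliver 2→0 → ∅
[6] deliver 0→1 → N1(part t1 [-])
[7] deliver 1→0 → ∅
[8] deliver 0→4 → N4(part t1 [-])
[9] deliver 4→0 → N0(coor t1 [s])
[10] deliver 0→4 → N4(part t1 [s])
[11] deliver 0→3 → N3(part t1 [s])
[12] deliver 0→1 → N1(part t1 [s])
[13] deliver 0→2 → N2(part t1 [s])
[14] timeout(0) → N0(coor t2 [s])
[15] deliver 0→2 → N2(part t2 [s])
[16] deliver 2→0 → ∅
[17] deliver 0→4 → N4(part t2 [s])
[18] deliver 4→0 → ∅
[19] deliver 2→1 → ∅
[20] timeout(0) → N0(coor t3 [s])
[21] timeout(0) → N0(coor t4 [s])

yes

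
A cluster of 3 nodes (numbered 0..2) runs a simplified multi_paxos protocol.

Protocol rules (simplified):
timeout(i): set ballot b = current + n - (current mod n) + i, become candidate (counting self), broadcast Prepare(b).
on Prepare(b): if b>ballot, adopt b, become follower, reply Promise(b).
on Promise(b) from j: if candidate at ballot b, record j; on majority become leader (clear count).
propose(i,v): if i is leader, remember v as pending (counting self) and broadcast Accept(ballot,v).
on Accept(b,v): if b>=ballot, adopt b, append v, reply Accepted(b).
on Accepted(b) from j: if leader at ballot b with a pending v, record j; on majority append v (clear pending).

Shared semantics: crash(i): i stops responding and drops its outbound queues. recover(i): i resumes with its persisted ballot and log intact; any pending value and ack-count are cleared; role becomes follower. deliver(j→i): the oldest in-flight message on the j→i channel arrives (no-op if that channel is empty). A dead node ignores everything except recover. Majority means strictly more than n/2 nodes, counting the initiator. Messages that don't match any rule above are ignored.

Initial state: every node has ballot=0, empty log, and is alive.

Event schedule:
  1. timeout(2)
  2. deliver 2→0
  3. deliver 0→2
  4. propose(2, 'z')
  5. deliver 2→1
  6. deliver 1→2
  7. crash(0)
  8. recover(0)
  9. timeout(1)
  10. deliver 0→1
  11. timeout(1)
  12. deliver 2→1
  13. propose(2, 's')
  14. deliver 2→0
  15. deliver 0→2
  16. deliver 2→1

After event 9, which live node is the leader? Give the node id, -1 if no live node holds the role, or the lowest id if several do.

2

[1] timeout(2) → N2(cand b5 [-])
[2] deliver 2→0 → N0(foll b5 [-])
[3] deliver 0→2 → N2(lead b5 [-])
[4] propose(2,'z') → ∅
[5] deliver 2→1 → N1(foll b5 [-])
[6] deliver 1→2 → ∅
[7] crash(0) → N0(✗foll b5 [-])
[8] recover(0) → N0(foll b5 [-])
[9] timeout(1) → N1(cand b7 [-])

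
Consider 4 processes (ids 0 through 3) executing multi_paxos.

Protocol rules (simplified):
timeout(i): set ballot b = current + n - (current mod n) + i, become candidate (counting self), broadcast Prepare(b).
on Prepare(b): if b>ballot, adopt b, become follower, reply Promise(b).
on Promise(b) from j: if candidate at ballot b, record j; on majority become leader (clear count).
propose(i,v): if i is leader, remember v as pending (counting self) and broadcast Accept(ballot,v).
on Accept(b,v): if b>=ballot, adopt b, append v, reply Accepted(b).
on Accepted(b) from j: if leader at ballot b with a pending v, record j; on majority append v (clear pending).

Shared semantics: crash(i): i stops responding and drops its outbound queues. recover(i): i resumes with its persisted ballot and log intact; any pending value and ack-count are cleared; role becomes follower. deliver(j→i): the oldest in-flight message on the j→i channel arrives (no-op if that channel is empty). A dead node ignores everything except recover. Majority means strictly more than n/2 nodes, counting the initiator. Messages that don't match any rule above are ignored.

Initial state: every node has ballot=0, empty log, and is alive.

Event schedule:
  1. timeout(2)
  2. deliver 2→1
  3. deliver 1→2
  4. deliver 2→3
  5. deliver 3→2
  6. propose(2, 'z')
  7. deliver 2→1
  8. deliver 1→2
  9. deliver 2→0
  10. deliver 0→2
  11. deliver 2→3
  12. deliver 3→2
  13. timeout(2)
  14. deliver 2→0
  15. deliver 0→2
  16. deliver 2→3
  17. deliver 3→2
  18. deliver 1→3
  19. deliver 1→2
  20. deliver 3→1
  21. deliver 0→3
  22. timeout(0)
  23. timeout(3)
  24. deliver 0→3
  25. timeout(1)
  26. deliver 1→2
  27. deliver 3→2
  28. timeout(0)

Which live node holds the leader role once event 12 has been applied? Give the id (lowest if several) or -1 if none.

[1] timeout(2) → N2(cand b6 [-])
[2] deliver 2→1 → N1(foll b6 [-])
[3] deliver 1→2 → ∅
[4] deliver 2→3 → N3(foll b6 [-])
[5] deliver 3→2 → N2(lead b6 [-])
[6] propose(2,'z') → ∅
[7] deliver 2→1 → N1(foll b6 [z])
[8] deliver 1→2 → ∅
[9] deliver 2→0 → N0(foll b6 [-])
[10] deliver 0→2 → ∅
[11] deliver 2→3 → N3(foll b6 [z])
[12] deliver 3→2 → N2(lead b6 [z])

2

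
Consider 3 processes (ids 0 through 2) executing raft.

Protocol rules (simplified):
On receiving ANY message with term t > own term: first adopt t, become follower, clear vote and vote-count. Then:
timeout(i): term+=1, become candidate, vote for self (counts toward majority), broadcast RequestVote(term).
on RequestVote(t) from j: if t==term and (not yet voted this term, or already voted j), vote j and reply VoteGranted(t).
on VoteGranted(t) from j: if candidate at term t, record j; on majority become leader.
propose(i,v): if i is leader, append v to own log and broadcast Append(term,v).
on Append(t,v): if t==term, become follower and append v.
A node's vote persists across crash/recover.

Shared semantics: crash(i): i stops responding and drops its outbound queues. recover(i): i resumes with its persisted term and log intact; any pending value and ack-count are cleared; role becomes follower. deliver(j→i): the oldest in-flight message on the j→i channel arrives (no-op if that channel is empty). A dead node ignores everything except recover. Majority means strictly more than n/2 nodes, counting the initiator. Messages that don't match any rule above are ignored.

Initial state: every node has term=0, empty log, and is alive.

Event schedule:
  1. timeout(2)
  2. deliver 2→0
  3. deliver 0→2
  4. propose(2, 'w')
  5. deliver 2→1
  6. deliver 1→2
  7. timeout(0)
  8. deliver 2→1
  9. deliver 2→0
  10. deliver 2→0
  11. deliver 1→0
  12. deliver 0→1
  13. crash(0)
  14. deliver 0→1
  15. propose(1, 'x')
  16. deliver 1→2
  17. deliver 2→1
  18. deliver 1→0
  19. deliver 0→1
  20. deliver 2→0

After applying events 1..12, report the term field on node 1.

2

e1 timeout(2): 2[cand,t=1,-]
e2 deliver 2→0: 0[foll,t=1,-]
e3 deliver 0→2: 2[lead,t=1,-]
e4 propose(2,'w'): 2[lead,t=1,w]
e5 deliver 2→1: 1[foll,t=1,-]
e6 deliver 1→2: ·
e7 timeout(0): 0[cand,t=2,-]
e8 deliver 2→1: 1[foll,t=1,w]
e9 deliver 2→0: ·
e10 deliver 2→0: ·
e11 deliver 1→0: ·
e12 deliver 0→1: 1[foll,t=2,w]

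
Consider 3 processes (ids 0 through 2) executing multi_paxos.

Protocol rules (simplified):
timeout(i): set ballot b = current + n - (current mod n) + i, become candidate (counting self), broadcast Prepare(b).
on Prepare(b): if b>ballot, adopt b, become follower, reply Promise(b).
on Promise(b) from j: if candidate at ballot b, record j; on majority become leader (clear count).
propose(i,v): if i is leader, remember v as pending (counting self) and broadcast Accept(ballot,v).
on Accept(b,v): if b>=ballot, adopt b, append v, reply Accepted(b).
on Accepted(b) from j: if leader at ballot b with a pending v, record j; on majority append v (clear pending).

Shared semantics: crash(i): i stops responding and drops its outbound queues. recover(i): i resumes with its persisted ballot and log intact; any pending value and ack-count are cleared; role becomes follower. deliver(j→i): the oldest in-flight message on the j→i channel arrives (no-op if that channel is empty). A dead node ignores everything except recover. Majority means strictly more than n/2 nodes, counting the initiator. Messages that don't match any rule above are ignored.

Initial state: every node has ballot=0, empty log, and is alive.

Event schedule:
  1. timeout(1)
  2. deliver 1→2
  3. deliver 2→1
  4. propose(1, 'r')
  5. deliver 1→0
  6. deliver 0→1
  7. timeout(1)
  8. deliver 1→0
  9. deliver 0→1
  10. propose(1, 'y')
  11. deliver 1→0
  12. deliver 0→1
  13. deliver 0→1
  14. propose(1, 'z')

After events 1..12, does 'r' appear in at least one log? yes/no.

yes

e1 timeout(1): 1[cand,b=4,-]
e2 deliver 1→2: 2[foll,b=4,-]
e3 deliver 2→1: 1[lead,b=4,-]
e4 propose(1,'r'): ·
e5 deliver 1→0: 0[foll,b=4,-]
e6 deliver 0→1: ·
e7 timeout(1): 1[cand,b=7,-]
e8 deliver 1→0: 0[foll,b=4,r]
e9 deliver 0→1: ·
e10 propose(1,'y'): ·
e11 deliver 1→0: 0[foll,b=7,r]
e12 deliver 0→1: 1[lead,b=7,-]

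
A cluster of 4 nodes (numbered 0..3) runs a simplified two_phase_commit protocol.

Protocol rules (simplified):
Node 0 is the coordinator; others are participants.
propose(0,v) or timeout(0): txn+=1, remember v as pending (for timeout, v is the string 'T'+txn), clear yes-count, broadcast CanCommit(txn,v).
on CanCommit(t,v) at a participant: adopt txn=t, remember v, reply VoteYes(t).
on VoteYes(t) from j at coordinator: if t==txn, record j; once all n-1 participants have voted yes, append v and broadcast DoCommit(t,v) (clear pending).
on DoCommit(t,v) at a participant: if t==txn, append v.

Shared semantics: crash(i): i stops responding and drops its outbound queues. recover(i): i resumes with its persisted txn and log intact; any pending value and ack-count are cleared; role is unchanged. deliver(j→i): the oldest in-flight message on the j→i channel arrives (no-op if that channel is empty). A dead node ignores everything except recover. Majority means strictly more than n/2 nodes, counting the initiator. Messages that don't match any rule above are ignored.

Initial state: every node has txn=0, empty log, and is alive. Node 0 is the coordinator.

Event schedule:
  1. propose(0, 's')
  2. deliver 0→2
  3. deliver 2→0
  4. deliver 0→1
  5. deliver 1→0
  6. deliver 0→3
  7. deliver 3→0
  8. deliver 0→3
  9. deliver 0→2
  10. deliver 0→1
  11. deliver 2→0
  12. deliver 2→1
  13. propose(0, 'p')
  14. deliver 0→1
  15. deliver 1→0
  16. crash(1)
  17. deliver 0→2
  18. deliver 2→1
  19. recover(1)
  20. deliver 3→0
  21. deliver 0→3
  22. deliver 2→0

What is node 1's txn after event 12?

1

after 1 — propose(0,'s'): n0:coor/t1/[-]
after 2 — deliver 0→2: n2:part/t1/[-]
after 3 — deliver 2→0: ·
after 4 — deliver 0→1: n1:part/t1/[-]
after 5 — deliver 1→0: ·
after 6 — deliver 0→3: n3:part/t1/[-]
after 7 — deliver 3→0: n0:coor/t1/[s]
after 8 — deliver 0→3: n3:part/t1/[s]
after 9 — deliver 0→2: n2:part/t1/[s]
after 10 — deliver 0→1: n1:part/t1/[s]
after 11 — deliver 2→0: ·
after 12 — deliver 2→1: ·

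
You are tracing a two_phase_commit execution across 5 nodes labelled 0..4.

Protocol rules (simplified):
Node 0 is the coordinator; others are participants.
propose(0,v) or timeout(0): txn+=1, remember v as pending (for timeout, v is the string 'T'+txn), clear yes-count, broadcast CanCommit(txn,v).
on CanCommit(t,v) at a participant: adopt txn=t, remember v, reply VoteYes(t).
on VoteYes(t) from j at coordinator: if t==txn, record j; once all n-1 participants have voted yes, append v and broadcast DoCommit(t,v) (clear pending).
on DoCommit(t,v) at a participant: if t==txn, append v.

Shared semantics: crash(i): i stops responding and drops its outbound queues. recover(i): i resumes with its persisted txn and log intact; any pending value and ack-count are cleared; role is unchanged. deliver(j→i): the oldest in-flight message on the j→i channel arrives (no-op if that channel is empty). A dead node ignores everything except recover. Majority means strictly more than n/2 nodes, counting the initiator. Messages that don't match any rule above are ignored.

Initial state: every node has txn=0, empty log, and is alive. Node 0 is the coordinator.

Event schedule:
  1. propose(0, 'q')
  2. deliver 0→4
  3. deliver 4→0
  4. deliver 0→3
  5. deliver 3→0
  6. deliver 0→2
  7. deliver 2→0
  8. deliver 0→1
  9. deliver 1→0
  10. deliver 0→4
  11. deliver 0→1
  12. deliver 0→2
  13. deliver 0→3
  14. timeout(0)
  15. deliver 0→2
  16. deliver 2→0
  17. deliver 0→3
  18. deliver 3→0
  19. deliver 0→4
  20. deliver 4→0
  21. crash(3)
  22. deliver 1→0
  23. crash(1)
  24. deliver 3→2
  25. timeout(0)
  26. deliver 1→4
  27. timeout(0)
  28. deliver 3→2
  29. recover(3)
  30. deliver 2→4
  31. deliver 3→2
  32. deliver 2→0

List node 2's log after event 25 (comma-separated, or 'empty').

q

after 1 — propose(0,'q'): n0:coor/t1/[-]
after 2 — deliver 0→4: n4:part/t1/[-]
after 3 — deliver 4→0: ·
after 4 — deliver 0→3: n3:part/t1/[-]
after 5 — deliver 3→0: ·
after 6 — deliver 0→2: n2:part/t1/[-]
after 7 — deliver 2→0: ·
after 8 — deliver 0→1: n1:part/t1/[-]
after 9 — deliver 1→0: n0:coor/t1/[q]
after 10 — deliver 0→4: n4:part/t1/[q]
after 11 — deliver 0→1: n1:part/t1/[q]
after 12 — deliver 0→2: n2:part/t1/[q]
after 13 — deliver 0→3: n3:part/t1/[q]
after 14 — timeout(0): n0:coor/t2/[q]
after 15 — deliver 0→2: n2:part/t2/[q]
after 16 — deliver 2→0: ·
after 17 — deliver 0→3: n3:part/t2/[q]
after 18 — deliver 3→0: ·
after 19 — deliver 0→4: n4:part/t2/[q]
after 20 — deliver 4→0: ·
after 21 — crash(3): n3:✗part/t2/[q]
after 22 — deliver 1→0: ·
after 23 — crash(1): n1:✗part/t1/[q]
after 24 — deliver 3→2: ·
after 25 — timeout(0): n0:coor/t3/[q]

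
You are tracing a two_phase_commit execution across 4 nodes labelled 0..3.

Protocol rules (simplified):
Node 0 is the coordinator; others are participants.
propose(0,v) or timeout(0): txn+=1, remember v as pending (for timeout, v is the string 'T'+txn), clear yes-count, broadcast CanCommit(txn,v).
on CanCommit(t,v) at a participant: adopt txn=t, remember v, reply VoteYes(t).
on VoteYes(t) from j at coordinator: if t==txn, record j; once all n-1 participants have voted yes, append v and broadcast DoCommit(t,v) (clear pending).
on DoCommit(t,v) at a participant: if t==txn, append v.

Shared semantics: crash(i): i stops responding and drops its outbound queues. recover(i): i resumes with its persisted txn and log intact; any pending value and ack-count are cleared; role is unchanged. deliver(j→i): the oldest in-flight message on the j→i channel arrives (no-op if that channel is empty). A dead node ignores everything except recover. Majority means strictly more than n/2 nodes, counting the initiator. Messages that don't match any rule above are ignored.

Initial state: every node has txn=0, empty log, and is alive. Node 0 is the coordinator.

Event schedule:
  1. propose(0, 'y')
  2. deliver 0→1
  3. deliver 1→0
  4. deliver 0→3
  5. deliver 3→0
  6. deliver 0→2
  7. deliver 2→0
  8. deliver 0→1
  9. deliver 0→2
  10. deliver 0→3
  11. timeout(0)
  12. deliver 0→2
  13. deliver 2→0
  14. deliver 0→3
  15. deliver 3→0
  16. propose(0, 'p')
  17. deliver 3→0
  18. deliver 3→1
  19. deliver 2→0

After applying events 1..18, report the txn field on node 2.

2

1. propose(0,'y'):  <0:coor t1 ->
2. deliver 0→1:  <1:part t1 ->
3. deliver 1→0:  nop
4. deliver 0→3:  <3:part t1 ->
5. deliver 3→0:  nop
6. deliver 0→2:  <2:part t1 ->
7. deliver 2→0:  <0:coor t1 y>
8. deliver 0→1:  <1:part t1 y>
9. deliver 0→2:  <2:part t1 y>
10. deliver 0→3:  <3:part t1 y>
11. timeout(0):  <0:coor t2 y>
12. deliver 0→2:  <2:part t2 y>
13. deliver 2→0:  nop
14. deliver 0→3:  <3:part t2 y>
15. deliver 3→0:  nop
16. propose(0,'p'):  <0:coor t3 y>
17. deliver 3→0:  nop
18. deliver 3→1:  nop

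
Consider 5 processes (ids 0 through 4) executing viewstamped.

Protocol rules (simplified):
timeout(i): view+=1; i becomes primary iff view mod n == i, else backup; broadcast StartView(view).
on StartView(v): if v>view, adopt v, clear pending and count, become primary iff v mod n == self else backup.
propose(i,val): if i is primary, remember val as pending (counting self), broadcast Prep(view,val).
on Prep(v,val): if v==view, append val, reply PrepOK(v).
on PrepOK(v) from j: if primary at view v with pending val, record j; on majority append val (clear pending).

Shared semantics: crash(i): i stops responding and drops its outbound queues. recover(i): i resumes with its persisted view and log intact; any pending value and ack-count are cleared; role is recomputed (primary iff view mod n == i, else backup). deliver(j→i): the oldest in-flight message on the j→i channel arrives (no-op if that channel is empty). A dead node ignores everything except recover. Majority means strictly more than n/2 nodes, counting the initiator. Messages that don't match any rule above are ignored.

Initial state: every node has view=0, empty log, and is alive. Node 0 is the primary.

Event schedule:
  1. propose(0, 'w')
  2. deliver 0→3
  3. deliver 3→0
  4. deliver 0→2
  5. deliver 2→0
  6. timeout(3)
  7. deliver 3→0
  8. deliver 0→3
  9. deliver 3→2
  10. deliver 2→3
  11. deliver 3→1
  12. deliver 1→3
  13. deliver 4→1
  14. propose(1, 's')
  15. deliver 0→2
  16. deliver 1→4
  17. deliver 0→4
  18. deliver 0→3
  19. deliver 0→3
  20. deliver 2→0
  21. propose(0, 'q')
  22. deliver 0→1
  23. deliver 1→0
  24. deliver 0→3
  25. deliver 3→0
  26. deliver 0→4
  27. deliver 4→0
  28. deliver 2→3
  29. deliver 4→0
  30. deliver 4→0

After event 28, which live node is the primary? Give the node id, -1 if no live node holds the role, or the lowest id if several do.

1

[1] propose(0,'w') → ∅
[2] deliver 0→3 → N3(back v0 [w])
[3] deliver 3→0 → ∅
[4] deliver 0→2 → N2(back v0 [w])
[5] deliver 2→0 → N0(prim v0 [w])
[6] timeout(3) → N3(back v1 [w])
[7] deliver 3→0 → N0(back v1 [w])
[8] deliver 0→3 → ∅
[9] deliver 3→2 → N2(back v1 [w])
[10] deliver 2→3 → ∅
[11] deliver 3→1 → N1(prim v1 [-])
[12] deliver 1→3 → ∅
[13] deliver 4→1 → ∅
[14] propose(1,'s') → ∅
[15] deliver 0→2 → ∅
[16] deliver 1→4 → ∅
[17] deliver 0→4 → N4(back v0 [w])
[18] deliver 0→3 → ∅
[19] deliver 0→3 → ∅
[20] deliver 2→0 → ∅
[21] propose(0,'q') → ∅
[22] deliver 0→1 → ∅
[23] deliver 1→0 → N0(back v1 [w,s])
[24] deliver 0→3 → ∅
[25] deliver 3→0 → ∅
[26] deliver 0→4 → ∅
[27] deliver 4→0 → ∅
[28] deliver 2→3 → ∅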